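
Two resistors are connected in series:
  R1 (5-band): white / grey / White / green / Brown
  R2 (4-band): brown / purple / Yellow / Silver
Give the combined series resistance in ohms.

R1: white, grey, white → 989; green ×10^5 → 98900000 Ω.
R2: brown, violet → 17; yellow ×10^4 → 170000 Ω.
Series: 98900000 + 170000 = 99070000 Ω.

99070000 Ω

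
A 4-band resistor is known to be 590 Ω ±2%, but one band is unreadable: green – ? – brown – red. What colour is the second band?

590 Ω = 59 × 10^1.
The second band gives digit 9 of the significand, and 9 is white.

white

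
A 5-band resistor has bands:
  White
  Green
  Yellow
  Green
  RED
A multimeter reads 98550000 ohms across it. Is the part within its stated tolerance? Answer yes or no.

White → 9 (first significant figure)
Green → 5 (second significant figure)
Yellow → 4 (third significant figure)
Green → ×10^5 multiplier
Red → ±2% tolerance
954 × 100000 = 95400000 Ω
Allowed range: 93492000 Ω to 97308000 Ω.
98550000 ohms lies outside that range.

no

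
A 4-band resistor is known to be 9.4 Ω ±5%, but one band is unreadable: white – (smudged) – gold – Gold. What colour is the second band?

yellow

9.4 Ω = 94 × 10^-1.
The second band gives digit 4 of the significand, and 4 is yellow.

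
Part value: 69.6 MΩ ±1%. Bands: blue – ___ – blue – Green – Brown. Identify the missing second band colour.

white

69600000 Ω = 696 × 10^5.
The second band gives digit 9 of the significand, and 9 is white.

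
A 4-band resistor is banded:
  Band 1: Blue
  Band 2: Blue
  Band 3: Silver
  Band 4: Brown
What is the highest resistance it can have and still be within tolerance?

0.6666 Ω

Blue → 6 (first significant figure)
Blue → 6 (second significant figure)
Silver → ×0.01 multiplier
Brown → ±1% tolerance
66 × 0.01 = 0.66 Ω
Highest = 0.66 × (1 + 1/100) = 0.6666 Ω.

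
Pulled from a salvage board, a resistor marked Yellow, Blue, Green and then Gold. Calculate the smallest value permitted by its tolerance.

4370000 Ω

Yellow → 4 (first significant figure)
Blue → 6 (second significant figure)
Green → ×10^5 multiplier
Gold → ±5% tolerance
46 × 100000 = 4600000 Ω
Smallest = 4600000 × (1 − 5/100) = 4370000 Ω.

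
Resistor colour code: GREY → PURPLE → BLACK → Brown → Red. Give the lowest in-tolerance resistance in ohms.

8526 Ω

Grey → 8 (first significant figure)
Violet → 7 (second significant figure)
Black → 0 (third significant figure)
Brown → ×10 multiplier
Red → ±2% tolerance
870 × 10 = 8700 Ω
Lowest = 8700 × (1 − 2/100) = 8526 Ω.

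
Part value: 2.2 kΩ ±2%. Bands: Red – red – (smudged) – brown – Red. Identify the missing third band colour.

black

2200 Ω = 220 × 10^1.
The third band gives digit 0 of the significand, and 0 is black.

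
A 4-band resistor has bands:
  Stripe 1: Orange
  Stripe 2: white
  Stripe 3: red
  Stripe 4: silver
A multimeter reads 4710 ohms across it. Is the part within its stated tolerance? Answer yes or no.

no

Orange → 3 (first significant figure)
White → 9 (second significant figure)
Red → ×10^2 multiplier
Silver → ±10% tolerance
39 × 100 = 3900 Ω
Allowed range: 3510 Ω to 4290 Ω.
4710 ohms lies outside that range.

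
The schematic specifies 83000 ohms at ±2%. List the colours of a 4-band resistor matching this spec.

83000 Ω = 83 × 10^3.
8 → grey
3 → orange
Multiplier 10^3 → orange.
±2% tolerance → red.

grey, orange, orange, red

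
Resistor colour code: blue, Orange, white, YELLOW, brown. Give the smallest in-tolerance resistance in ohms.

Blue → 6 (first significant figure)
Orange → 3 (second significant figure)
White → 9 (third significant figure)
Yellow → ×10^4 multiplier
Brown → ±1% tolerance
639 × 10000 = 6390000 Ω
Smallest = 6390000 × (1 − 1/100) = 6326100 Ω.

6326100 Ω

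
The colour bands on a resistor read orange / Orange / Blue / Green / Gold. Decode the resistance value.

33600000 Ω

Orange → 3 (first significant figure)
Orange → 3 (second significant figure)
Blue → 6 (third significant figure)
Green → ×10^5 multiplier
336 × 100000 = 33600000 Ω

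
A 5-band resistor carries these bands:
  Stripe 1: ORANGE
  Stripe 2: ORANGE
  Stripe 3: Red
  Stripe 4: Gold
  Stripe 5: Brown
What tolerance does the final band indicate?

±1%

The last band, brown, is the tolerance band.
Brown corresponds to ±1%.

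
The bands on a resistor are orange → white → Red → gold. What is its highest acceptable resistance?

Orange → 3 (first significant figure)
White → 9 (second significant figure)
Red → ×10^2 multiplier
Gold → ±5% tolerance
39 × 100 = 3900 Ω
Highest = 3900 × (1 + 5/100) = 4095 Ω.

4095 Ω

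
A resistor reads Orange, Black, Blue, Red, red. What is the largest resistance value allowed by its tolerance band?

31212 Ω

Orange → 3 (first significant figure)
Black → 0 (second significant figure)
Blue → 6 (third significant figure)
Red → ×10^2 multiplier
Red → ±2% tolerance
306 × 100 = 30600 Ω
Largest = 30600 × (1 + 2/100) = 31212 Ω.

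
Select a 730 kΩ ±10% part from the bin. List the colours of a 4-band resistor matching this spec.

730000 Ω = 73 × 10^4.
7 → violet
3 → orange
Multiplier 10^4 → yellow.
±10% tolerance → silver.

violet, orange, yellow, silver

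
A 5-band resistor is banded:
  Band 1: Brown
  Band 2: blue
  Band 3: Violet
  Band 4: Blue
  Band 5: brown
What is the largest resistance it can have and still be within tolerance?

Brown → 1 (first significant figure)
Blue → 6 (second significant figure)
Violet → 7 (third significant figure)
Blue → ×10^6 multiplier
Brown → ±1% tolerance
167 × 1000000 = 167000000 Ω
Largest = 167000000 × (1 + 1/100) = 168670000 Ω.

168670000 Ω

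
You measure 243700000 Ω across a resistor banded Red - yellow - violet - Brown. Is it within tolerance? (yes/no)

Red → 2 (first significant figure)
Yellow → 4 (second significant figure)
Violet → ×10^7 multiplier
Brown → ±1% tolerance
24 × 10000000 = 240000000 Ω
Allowed range: 237600000 Ω to 242400000 Ω.
243700000 Ω lies outside that range.

no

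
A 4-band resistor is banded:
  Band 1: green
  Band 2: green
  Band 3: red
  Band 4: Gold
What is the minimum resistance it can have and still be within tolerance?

Green → 5 (first significant figure)
Green → 5 (second significant figure)
Red → ×10^2 multiplier
Gold → ±5% tolerance
55 × 100 = 5500 Ω
Minimum = 5500 × (1 − 5/100) = 5225 Ω.

5225 Ω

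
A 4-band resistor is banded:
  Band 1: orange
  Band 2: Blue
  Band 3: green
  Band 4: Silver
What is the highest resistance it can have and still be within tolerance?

3960000 Ω

Orange → 3 (first significant figure)
Blue → 6 (second significant figure)
Green → ×10^5 multiplier
Silver → ±10% tolerance
36 × 100000 = 3600000 Ω
Highest = 3600000 × (1 + 10/100) = 3960000 Ω.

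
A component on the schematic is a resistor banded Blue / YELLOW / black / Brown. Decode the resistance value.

64 Ω

Blue → 6 (first significant figure)
Yellow → 4 (second significant figure)
Black → ×1 multiplier
64 × 1 = 64 Ω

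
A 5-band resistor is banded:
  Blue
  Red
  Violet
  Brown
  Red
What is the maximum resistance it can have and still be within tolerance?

6395.4 Ω

Blue → 6 (first significant figure)
Red → 2 (second significant figure)
Violet → 7 (third significant figure)
Brown → ×10 multiplier
Red → ±2% tolerance
627 × 10 = 6270 Ω
Maximum = 6270 × (1 + 2/100) = 6395.4 Ω.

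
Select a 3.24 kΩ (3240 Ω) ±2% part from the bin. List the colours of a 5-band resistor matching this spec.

orange, red, yellow, brown, red

3240 Ω = 324 × 10^1.
3 → orange
2 → red
4 → yellow
Multiplier 10^1 → brown.
±2% tolerance → red.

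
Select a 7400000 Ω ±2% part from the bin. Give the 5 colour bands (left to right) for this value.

violet, yellow, black, yellow, red

7400000 Ω = 740 × 10^4.
7 → violet
4 → yellow
0 → black
Multiplier 10^4 → yellow.
±2% tolerance → red.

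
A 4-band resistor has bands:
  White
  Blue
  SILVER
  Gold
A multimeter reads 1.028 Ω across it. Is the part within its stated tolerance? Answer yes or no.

no

White → 9 (first significant figure)
Blue → 6 (second significant figure)
Silver → ×0.01 multiplier
Gold → ±5% tolerance
96 × 0.01 = 0.96 Ω
Allowed range: 0.912 Ω to 1.008 Ω.
1.028 Ω lies outside that range.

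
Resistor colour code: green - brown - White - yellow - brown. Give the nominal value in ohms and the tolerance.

Green → 5 (first significant figure)
Brown → 1 (second significant figure)
White → 9 (third significant figure)
Yellow → ×10^4 multiplier
Brown → ±1% tolerance
519 × 10000 = 5190000 Ω

5190000 Ω ±1%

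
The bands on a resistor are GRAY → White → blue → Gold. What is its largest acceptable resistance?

93450000 Ω

Grey → 8 (first significant figure)
White → 9 (second significant figure)
Blue → ×10^6 multiplier
Gold → ±5% tolerance
89 × 1000000 = 89000000 Ω
Largest = 89000000 × (1 + 5/100) = 93450000 Ω.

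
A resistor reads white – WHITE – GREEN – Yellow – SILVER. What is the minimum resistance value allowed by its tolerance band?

White → 9 (first significant figure)
White → 9 (second significant figure)
Green → 5 (third significant figure)
Yellow → ×10^4 multiplier
Silver → ±10% tolerance
995 × 10000 = 9950000 Ω
Minimum = 9950000 × (1 − 10/100) = 8955000 Ω.

8955000 Ω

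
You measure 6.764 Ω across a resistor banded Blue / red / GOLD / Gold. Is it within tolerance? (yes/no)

no

Blue → 6 (first significant figure)
Red → 2 (second significant figure)
Gold → ×0.1 multiplier
Gold → ±5% tolerance
62 × 0.1 = 6.2 Ω
Allowed range: 5.89 Ω to 6.51 Ω.
6.764 Ω lies outside that range.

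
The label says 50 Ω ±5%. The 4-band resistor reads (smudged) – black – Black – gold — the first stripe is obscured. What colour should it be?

50 Ω = 50 × 10^0.
The first band gives digit 5 of the significand, and 5 is green.

green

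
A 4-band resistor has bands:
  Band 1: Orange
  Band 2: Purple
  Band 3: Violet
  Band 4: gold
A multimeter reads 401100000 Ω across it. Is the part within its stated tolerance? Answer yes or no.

no

Orange → 3 (first significant figure)
Violet → 7 (second significant figure)
Violet → ×10^7 multiplier
Gold → ±5% tolerance
37 × 10000000 = 370000000 Ω
Allowed range: 351500000 Ω to 388500000 Ω.
401100000 Ω lies outside that range.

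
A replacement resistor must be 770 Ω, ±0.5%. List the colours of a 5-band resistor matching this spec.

violet, violet, black, black, green

770 Ω = 770 × 10^0.
7 → violet
7 → violet
0 → black
Multiplier 10^0 → black.
±0.5% tolerance → green.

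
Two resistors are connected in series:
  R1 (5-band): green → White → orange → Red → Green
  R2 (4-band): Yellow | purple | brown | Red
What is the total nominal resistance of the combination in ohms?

59770 Ω

R1: green, white, orange → 593; red ×10^2 → 59300 Ω.
R2: yellow, violet → 47; brown ×10 → 470 Ω.
Series: 59300 + 470 = 59770 Ω.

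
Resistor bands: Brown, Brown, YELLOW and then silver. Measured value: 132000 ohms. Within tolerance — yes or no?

no

Brown → 1 (first significant figure)
Brown → 1 (second significant figure)
Yellow → ×10^4 multiplier
Silver → ±10% tolerance
11 × 10000 = 110000 Ω
Allowed range: 99000 Ω to 121000 Ω.
132000 ohms lies outside that range.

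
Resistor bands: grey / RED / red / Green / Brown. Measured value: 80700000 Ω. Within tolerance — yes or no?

no

Grey → 8 (first significant figure)
Red → 2 (second significant figure)
Red → 2 (third significant figure)
Green → ×10^5 multiplier
Brown → ±1% tolerance
822 × 100000 = 82200000 Ω
Allowed range: 81378000 Ω to 83022000 Ω.
80700000 Ω lies outside that range.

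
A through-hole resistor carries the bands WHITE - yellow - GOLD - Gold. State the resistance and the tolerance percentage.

9.4 Ω ±5%

White → 9 (first significant figure)
Yellow → 4 (second significant figure)
Gold → ×0.1 multiplier
Gold → ±5% tolerance
94 × 0.1 = 9.4 Ω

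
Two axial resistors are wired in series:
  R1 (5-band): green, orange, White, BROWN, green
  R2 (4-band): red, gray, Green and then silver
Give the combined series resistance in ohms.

2805390 Ω

R1: green, orange, white → 539; brown ×10 → 5390 Ω.
R2: red, grey → 28; green ×10^5 → 2800000 Ω.
Series: 5390 + 2800000 = 2805390 Ω.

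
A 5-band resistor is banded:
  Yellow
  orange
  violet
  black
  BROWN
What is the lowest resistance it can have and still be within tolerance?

432.63 Ω

Yellow → 4 (first significant figure)
Orange → 3 (second significant figure)
Violet → 7 (third significant figure)
Black → ×1 multiplier
Brown → ±1% tolerance
437 × 1 = 437 Ω
Lowest = 437 × (1 − 1/100) = 432.63 Ω.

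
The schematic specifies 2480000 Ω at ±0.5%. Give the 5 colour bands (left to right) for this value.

2480000 Ω = 248 × 10^4.
2 → red
4 → yellow
8 → grey
Multiplier 10^4 → yellow.
±0.5% tolerance → green.

red, yellow, grey, yellow, green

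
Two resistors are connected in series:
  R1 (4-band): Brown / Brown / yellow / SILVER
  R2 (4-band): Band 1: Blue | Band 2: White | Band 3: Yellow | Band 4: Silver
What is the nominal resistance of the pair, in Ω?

R1: brown, brown → 11; yellow ×10^4 → 110000 Ω.
R2: blue, white → 69; yellow ×10^4 → 690000 Ω.
Series: 110000 + 690000 = 800000 Ω.

800000 Ω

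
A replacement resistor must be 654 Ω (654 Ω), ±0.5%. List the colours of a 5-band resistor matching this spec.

blue, green, yellow, black, green

654 Ω = 654 × 10^0.
6 → blue
5 → green
4 → yellow
Multiplier 10^0 → black.
±0.5% tolerance → green.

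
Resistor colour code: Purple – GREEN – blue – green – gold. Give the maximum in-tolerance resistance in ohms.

Violet → 7 (first significant figure)
Green → 5 (second significant figure)
Blue → 6 (third significant figure)
Green → ×10^5 multiplier
Gold → ±5% tolerance
756 × 100000 = 75600000 Ω
Maximum = 75600000 × (1 + 5/100) = 79380000 Ω.

79380000 Ω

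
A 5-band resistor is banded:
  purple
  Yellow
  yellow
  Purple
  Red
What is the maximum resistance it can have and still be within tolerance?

Violet → 7 (first significant figure)
Yellow → 4 (second significant figure)
Yellow → 4 (third significant figure)
Violet → ×10^7 multiplier
Red → ±2% tolerance
744 × 10000000 = 7440000000 Ω
Maximum = 7440000000 × (1 + 2/100) = 7588800000 Ω.

7588800000 Ω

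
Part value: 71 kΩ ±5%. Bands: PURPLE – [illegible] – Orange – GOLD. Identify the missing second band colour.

71000 Ω = 71 × 10^3.
The second band gives digit 1 of the significand, and 1 is brown.

brown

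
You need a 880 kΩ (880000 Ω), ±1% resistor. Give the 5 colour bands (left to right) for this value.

grey, grey, black, orange, brown

880000 Ω = 880 × 10^3.
8 → grey
8 → grey
0 → black
Multiplier 10^3 → orange.
±1% tolerance → brown.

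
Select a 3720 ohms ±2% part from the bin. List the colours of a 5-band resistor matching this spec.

3720 Ω = 372 × 10^1.
3 → orange
7 → violet
2 → red
Multiplier 10^1 → brown.
±2% tolerance → red.

orange, violet, red, brown, red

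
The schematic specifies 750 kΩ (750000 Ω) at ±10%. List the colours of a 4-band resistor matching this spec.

750000 Ω = 75 × 10^4.
7 → violet
5 → green
Multiplier 10^4 → yellow.
±10% tolerance → silver.

violet, green, yellow, silver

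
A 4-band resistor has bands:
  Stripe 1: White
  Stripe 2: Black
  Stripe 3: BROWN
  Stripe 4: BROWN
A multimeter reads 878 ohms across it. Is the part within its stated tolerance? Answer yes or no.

no

White → 9 (first significant figure)
Black → 0 (second significant figure)
Brown → ×10 multiplier
Brown → ±1% tolerance
90 × 10 = 900 Ω
Allowed range: 891 Ω to 909 Ω.
878 ohms lies outside that range.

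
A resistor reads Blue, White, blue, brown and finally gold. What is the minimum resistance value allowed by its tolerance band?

Blue → 6 (first significant figure)
White → 9 (second significant figure)
Blue → 6 (third significant figure)
Brown → ×10 multiplier
Gold → ±5% tolerance
696 × 10 = 6960 Ω
Minimum = 6960 × (1 − 5/100) = 6612 Ω.

6612 Ω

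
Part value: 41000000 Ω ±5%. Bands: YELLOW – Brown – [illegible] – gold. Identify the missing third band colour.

blue

41000000 Ω = 41 × 10^6.
The third band is the multiplier, 10^6, which is blue.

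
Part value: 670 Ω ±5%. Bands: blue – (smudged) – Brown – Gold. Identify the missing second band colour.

violet

670 Ω = 67 × 10^1.
The second band gives digit 7 of the significand, and 7 is violet.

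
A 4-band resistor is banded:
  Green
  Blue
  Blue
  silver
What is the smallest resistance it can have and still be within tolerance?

50400000 Ω

Green → 5 (first significant figure)
Blue → 6 (second significant figure)
Blue → ×10^6 multiplier
Silver → ±10% tolerance
56 × 1000000 = 56000000 Ω
Smallest = 56000000 × (1 − 10/100) = 50400000 Ω.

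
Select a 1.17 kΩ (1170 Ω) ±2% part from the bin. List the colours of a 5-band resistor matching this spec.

brown, brown, violet, brown, red

1170 Ω = 117 × 10^1.
1 → brown
1 → brown
7 → violet
Multiplier 10^1 → brown.
±2% tolerance → red.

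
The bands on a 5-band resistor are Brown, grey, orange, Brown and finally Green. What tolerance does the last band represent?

±0.5%

The last band, green, is the tolerance band.
Green corresponds to ±0.5%.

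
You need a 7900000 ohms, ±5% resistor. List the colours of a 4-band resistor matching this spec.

violet, white, green, gold

7900000 Ω = 79 × 10^5.
7 → violet
9 → white
Multiplier 10^5 → green.
±5% tolerance → gold.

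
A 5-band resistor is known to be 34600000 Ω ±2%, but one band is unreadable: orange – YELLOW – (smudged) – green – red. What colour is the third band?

blue

34600000 Ω = 346 × 10^5.
The third band gives digit 6 of the significand, and 6 is blue.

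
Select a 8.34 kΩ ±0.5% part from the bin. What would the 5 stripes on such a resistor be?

grey, orange, yellow, brown, green

8340 Ω = 834 × 10^1.
8 → grey
3 → orange
4 → yellow
Multiplier 10^1 → brown.
±0.5% tolerance → green.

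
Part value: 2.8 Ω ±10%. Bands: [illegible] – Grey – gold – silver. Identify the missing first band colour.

2.8 Ω = 28 × 10^-1.
The first band gives digit 2 of the significand, and 2 is red.

red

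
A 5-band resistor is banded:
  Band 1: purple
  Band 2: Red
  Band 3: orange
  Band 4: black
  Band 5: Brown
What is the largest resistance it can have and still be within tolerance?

Violet → 7 (first significant figure)
Red → 2 (second significant figure)
Orange → 3 (third significant figure)
Black → ×1 multiplier
Brown → ±1% tolerance
723 × 1 = 723 Ω
Largest = 723 × (1 + 1/100) = 730.23 Ω.

730.23 Ω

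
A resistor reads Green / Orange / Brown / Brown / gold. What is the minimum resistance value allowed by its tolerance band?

5044.5 Ω

Green → 5 (first significant figure)
Orange → 3 (second significant figure)
Brown → 1 (third significant figure)
Brown → ×10 multiplier
Gold → ±5% tolerance
531 × 10 = 5310 Ω
Minimum = 5310 × (1 − 5/100) = 5044.5 Ω.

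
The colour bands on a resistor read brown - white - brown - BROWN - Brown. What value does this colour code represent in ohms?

1910 Ω

Brown → 1 (first significant figure)
White → 9 (second significant figure)
Brown → 1 (third significant figure)
Brown → ×10 multiplier
191 × 10 = 1910 Ω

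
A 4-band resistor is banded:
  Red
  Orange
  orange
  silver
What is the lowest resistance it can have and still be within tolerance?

20700 Ω

Red → 2 (first significant figure)
Orange → 3 (second significant figure)
Orange → ×10^3 multiplier
Silver → ±10% tolerance
23 × 1000 = 23000 Ω
Lowest = 23000 × (1 − 10/100) = 20700 Ω.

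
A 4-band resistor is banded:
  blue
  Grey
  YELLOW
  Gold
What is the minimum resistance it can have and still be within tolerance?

Blue → 6 (first significant figure)
Grey → 8 (second significant figure)
Yellow → ×10^4 multiplier
Gold → ±5% tolerance
68 × 10000 = 680000 Ω
Minimum = 680000 × (1 − 5/100) = 646000 Ω.

646000 Ω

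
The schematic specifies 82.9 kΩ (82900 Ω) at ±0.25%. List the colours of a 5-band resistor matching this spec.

grey, red, white, red, blue

82900 Ω = 829 × 10^2.
8 → grey
2 → red
9 → white
Multiplier 10^2 → red.
±0.25% tolerance → blue.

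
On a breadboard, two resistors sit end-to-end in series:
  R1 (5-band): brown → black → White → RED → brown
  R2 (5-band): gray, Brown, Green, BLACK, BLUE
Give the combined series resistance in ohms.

R1: brown, black, white → 109; red ×10^2 → 10900 Ω.
R2: grey, brown, green → 815; black ×1 → 815 Ω.
Series: 10900 + 815 = 11715 Ω.

11715 Ω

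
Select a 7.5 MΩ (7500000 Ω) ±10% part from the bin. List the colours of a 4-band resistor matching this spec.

7500000 Ω = 75 × 10^5.
7 → violet
5 → green
Multiplier 10^5 → green.
±10% tolerance → silver.

violet, green, green, silver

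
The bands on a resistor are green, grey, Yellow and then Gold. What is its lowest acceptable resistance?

Green → 5 (first significant figure)
Grey → 8 (second significant figure)
Yellow → ×10^4 multiplier
Gold → ±5% tolerance
58 × 10000 = 580000 Ω
Lowest = 580000 × (1 − 5/100) = 551000 Ω.

551000 Ω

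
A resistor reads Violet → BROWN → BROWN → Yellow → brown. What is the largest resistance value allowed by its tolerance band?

7181100 Ω

Violet → 7 (first significant figure)
Brown → 1 (second significant figure)
Brown → 1 (third significant figure)
Yellow → ×10^4 multiplier
Brown → ±1% tolerance
711 × 10000 = 7110000 Ω
Largest = 7110000 × (1 + 1/100) = 7181100 Ω.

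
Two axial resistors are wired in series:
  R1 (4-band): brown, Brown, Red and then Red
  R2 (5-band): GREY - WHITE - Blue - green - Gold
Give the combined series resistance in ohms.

R1: brown, brown → 11; red ×10^2 → 1100 Ω.
R2: grey, white, blue → 896; green ×10^5 → 89600000 Ω.
Series: 1100 + 89600000 = 89601100 Ω.

89601100 Ω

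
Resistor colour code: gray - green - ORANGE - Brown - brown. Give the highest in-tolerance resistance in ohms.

Grey → 8 (first significant figure)
Green → 5 (second significant figure)
Orange → 3 (third significant figure)
Brown → ×10 multiplier
Brown → ±1% tolerance
853 × 10 = 8530 Ω
Highest = 8530 × (1 + 1/100) = 8615.3 Ω.

8615.3 Ω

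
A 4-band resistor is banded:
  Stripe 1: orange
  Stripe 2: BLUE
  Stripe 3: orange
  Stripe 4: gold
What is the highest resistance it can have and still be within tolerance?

Orange → 3 (first significant figure)
Blue → 6 (second significant figure)
Orange → ×10^3 multiplier
Gold → ±5% tolerance
36 × 1000 = 36000 Ω
Highest = 36000 × (1 + 5/100) = 37800 Ω.

37800 Ω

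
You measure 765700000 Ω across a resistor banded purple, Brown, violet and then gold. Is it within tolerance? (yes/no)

no

Violet → 7 (first significant figure)
Brown → 1 (second significant figure)
Violet → ×10^7 multiplier
Gold → ±5% tolerance
71 × 10000000 = 710000000 Ω
Allowed range: 674500000 Ω to 745500000 Ω.
765700000 Ω lies outside that range.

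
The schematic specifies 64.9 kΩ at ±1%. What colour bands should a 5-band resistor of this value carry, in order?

64900 Ω = 649 × 10^2.
6 → blue
4 → yellow
9 → white
Multiplier 10^2 → red.
±1% tolerance → brown.

blue, yellow, white, red, brown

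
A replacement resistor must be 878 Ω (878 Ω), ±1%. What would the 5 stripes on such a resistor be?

878 Ω = 878 × 10^0.
8 → grey
7 → violet
8 → grey
Multiplier 10^0 → black.
±1% tolerance → brown.

grey, violet, grey, black, brown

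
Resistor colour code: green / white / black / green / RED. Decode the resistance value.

59000000 Ω

Green → 5 (first significant figure)
White → 9 (second significant figure)
Black → 0 (third significant figure)
Green → ×10^5 multiplier
590 × 100000 = 59000000 Ω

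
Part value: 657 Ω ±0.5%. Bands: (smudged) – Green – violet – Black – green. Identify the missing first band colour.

blue

657 Ω = 657 × 10^0.
The first band gives digit 6 of the significand, and 6 is blue.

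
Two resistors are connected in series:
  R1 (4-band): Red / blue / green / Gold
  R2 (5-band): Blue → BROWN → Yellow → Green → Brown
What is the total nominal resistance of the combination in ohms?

R1: red, blue → 26; green ×10^5 → 2600000 Ω.
R2: blue, brown, yellow → 614; green ×10^5 → 61400000 Ω.
Series: 2600000 + 61400000 = 64000000 Ω.

64000000 Ω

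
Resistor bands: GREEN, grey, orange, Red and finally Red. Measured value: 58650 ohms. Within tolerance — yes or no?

yes

Green → 5 (first significant figure)
Grey → 8 (second significant figure)
Orange → 3 (third significant figure)
Red → ×10^2 multiplier
Red → ±2% tolerance
583 × 100 = 58300 Ω
Allowed range: 57134 Ω to 59466 Ω.
58650 ohms lies inside that range.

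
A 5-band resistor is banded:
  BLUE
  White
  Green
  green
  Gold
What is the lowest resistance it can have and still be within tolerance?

66025000 Ω

Blue → 6 (first significant figure)
White → 9 (second significant figure)
Green → 5 (third significant figure)
Green → ×10^5 multiplier
Gold → ±5% tolerance
695 × 100000 = 69500000 Ω
Lowest = 69500000 × (1 − 5/100) = 66025000 Ω.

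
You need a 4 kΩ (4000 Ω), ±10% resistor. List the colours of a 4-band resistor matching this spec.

4000 Ω = 40 × 10^2.
4 → yellow
0 → black
Multiplier 10^2 → red.
±10% tolerance → silver.

yellow, black, red, silver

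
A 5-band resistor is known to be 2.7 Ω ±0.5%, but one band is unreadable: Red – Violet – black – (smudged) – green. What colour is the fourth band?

2.7 Ω = 270 × 10^-2.
The fourth band is the multiplier, 10^-2, which is silver.

silver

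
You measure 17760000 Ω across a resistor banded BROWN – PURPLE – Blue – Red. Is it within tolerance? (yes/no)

Brown → 1 (first significant figure)
Violet → 7 (second significant figure)
Blue → ×10^6 multiplier
Red → ±2% tolerance
17 × 1000000 = 17000000 Ω
Allowed range: 16660000 Ω to 17340000 Ω.
17760000 Ω lies outside that range.

no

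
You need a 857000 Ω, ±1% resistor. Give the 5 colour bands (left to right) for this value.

857000 Ω = 857 × 10^3.
8 → grey
5 → green
7 → violet
Multiplier 10^3 → orange.
±1% tolerance → brown.

grey, green, violet, orange, brown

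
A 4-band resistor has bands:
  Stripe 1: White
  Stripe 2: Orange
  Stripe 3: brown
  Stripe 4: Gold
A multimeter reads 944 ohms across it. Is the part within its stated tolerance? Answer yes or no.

yes

White → 9 (first significant figure)
Orange → 3 (second significant figure)
Brown → ×10 multiplier
Gold → ±5% tolerance
93 × 10 = 930 Ω
Allowed range: 883.5 Ω to 976.5 Ω.
944 ohms lies inside that range.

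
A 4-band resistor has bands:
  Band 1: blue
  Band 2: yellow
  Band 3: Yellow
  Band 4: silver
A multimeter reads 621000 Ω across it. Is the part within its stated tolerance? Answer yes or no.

yes

Blue → 6 (first significant figure)
Yellow → 4 (second significant figure)
Yellow → ×10^4 multiplier
Silver → ±10% tolerance
64 × 10000 = 640000 Ω
Allowed range: 576000 Ω to 704000 Ω.
621000 Ω lies inside that range.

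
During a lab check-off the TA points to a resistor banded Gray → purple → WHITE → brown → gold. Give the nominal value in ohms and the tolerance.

8790 Ω ±5%

Grey → 8 (first significant figure)
Violet → 7 (second significant figure)
White → 9 (third significant figure)
Brown → ×10 multiplier
Gold → ±5% tolerance
879 × 10 = 8790 Ω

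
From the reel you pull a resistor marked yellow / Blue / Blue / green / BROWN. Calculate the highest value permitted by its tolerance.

47066000 Ω

Yellow → 4 (first significant figure)
Blue → 6 (second significant figure)
Blue → 6 (third significant figure)
Green → ×10^5 multiplier
Brown → ±1% tolerance
466 × 100000 = 46600000 Ω
Highest = 46600000 × (1 + 1/100) = 47066000 Ω.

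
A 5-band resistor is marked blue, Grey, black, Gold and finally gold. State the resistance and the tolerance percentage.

68 Ω ±5%

Blue → 6 (first significant figure)
Grey → 8 (second significant figure)
Black → 0 (third significant figure)
Gold → ×0.1 multiplier
Gold → ±5% tolerance
680 × 0.1 = 68 Ω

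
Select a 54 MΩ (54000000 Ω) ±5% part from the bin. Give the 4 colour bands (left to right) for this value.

green, yellow, blue, gold

54000000 Ω = 54 × 10^6.
5 → green
4 → yellow
Multiplier 10^6 → blue.
±5% tolerance → gold.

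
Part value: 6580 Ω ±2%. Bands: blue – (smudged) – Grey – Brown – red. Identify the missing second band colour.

6580 Ω = 658 × 10^1.
The second band gives digit 5 of the significand, and 5 is green.

green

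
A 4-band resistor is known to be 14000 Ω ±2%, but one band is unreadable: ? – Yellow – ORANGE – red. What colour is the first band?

14000 Ω = 14 × 10^3.
The first band gives digit 1 of the significand, and 1 is brown.

brown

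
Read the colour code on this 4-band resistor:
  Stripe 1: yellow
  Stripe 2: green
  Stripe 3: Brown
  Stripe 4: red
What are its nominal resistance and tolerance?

450 Ω ±2%

Yellow → 4 (first significant figure)
Green → 5 (second significant figure)
Brown → ×10 multiplier
Red → ±2% tolerance
45 × 10 = 450 Ω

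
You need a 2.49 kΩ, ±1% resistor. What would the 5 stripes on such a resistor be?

red, yellow, white, brown, brown

2490 Ω = 249 × 10^1.
2 → red
4 → yellow
9 → white
Multiplier 10^1 → brown.
±1% tolerance → brown.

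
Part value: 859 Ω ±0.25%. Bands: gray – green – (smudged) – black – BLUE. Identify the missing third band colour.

859 Ω = 859 × 10^0.
The third band gives digit 9 of the significand, and 9 is white.

white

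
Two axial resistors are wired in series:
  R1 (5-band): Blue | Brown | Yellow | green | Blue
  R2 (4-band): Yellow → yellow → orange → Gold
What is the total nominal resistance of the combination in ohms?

61444000 Ω

R1: blue, brown, yellow → 614; green ×10^5 → 61400000 Ω.
R2: yellow, yellow → 44; orange ×10^3 → 44000 Ω.
Series: 61400000 + 44000 = 61444000 Ω.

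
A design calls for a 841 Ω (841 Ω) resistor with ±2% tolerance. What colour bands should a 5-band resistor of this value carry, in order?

841 Ω = 841 × 10^0.
8 → grey
4 → yellow
1 → brown
Multiplier 10^0 → black.
±2% tolerance → red.

grey, yellow, brown, black, red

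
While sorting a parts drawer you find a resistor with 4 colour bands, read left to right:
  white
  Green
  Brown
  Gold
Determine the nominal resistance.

White → 9 (first significant figure)
Green → 5 (second significant figure)
Brown → ×10 multiplier
95 × 10 = 950 Ω

950 Ω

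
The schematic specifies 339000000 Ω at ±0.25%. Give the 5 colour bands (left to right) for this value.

orange, orange, white, blue, blue

339000000 Ω = 339 × 10^6.
3 → orange
3 → orange
9 → white
Multiplier 10^6 → blue.
±0.25% tolerance → blue.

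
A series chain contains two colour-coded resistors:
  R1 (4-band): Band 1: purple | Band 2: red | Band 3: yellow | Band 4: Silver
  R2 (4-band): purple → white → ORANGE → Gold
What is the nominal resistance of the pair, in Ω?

R1: violet, red → 72; yellow ×10^4 → 720000 Ω.
R2: violet, white → 79; orange ×10^3 → 79000 Ω.
Series: 720000 + 79000 = 799000 Ω.

799000 Ω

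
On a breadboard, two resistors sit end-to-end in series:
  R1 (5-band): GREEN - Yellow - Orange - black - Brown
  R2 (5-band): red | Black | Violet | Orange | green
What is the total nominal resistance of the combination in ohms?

R1: green, yellow, orange → 543; black ×1 → 543 Ω.
R2: red, black, violet → 207; orange ×10^3 → 207000 Ω.
Series: 543 + 207000 = 207543 Ω.

207543 Ω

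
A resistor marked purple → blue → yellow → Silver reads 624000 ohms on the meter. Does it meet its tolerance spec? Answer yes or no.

Violet → 7 (first significant figure)
Blue → 6 (second significant figure)
Yellow → ×10^4 multiplier
Silver → ±10% tolerance
76 × 10000 = 760000 Ω
Allowed range: 684000 Ω to 836000 Ω.
624000 ohms lies outside that range.

no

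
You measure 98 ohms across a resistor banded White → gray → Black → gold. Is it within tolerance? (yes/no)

White → 9 (first significant figure)
Grey → 8 (second significant figure)
Black → ×1 multiplier
Gold → ±5% tolerance
98 × 1 = 98 Ω
Allowed range: 93.1 Ω to 102.9 Ω.
98 ohms lies inside that range.

yes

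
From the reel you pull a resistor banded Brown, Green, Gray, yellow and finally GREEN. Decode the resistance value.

1580000 Ω

Brown → 1 (first significant figure)
Green → 5 (second significant figure)
Grey → 8 (third significant figure)
Yellow → ×10^4 multiplier
158 × 10000 = 1580000 Ω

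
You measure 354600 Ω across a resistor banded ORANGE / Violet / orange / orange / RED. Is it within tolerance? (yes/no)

Orange → 3 (first significant figure)
Violet → 7 (second significant figure)
Orange → 3 (third significant figure)
Orange → ×10^3 multiplier
Red → ±2% tolerance
373 × 1000 = 373000 Ω
Allowed range: 365540 Ω to 380460 Ω.
354600 Ω lies outside that range.

no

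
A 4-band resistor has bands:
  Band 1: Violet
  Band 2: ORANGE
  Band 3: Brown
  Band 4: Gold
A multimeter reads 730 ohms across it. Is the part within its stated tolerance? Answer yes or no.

yes

Violet → 7 (first significant figure)
Orange → 3 (second significant figure)
Brown → ×10 multiplier
Gold → ±5% tolerance
73 × 10 = 730 Ω
Allowed range: 693.5 Ω to 766.5 Ω.
730 ohms lies inside that range.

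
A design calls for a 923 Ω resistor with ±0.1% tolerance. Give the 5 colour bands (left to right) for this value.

923 Ω = 923 × 10^0.
9 → white
2 → red
3 → orange
Multiplier 10^0 → black.
±0.1% tolerance → violet.

white, red, orange, black, violet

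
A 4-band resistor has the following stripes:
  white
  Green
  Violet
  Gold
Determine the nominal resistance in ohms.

950000000 Ω

White → 9 (first significant figure)
Green → 5 (second significant figure)
Violet → ×10^7 multiplier
95 × 10000000 = 950000000 Ω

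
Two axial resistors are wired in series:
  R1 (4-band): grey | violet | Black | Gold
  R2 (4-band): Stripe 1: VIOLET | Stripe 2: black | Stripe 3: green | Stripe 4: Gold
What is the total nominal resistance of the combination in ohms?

7000087 Ω

R1: grey, violet → 87; black ×1 → 87 Ω.
R2: violet, black → 70; green ×10^5 → 7000000 Ω.
Series: 87 + 7000000 = 7000087 Ω.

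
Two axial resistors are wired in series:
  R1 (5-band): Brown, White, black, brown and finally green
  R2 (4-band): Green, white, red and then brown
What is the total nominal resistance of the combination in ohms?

7800 Ω

R1: brown, white, black → 190; brown ×10 → 1900 Ω.
R2: green, white → 59; red ×10^2 → 5900 Ω.
Series: 1900 + 5900 = 7800 Ω.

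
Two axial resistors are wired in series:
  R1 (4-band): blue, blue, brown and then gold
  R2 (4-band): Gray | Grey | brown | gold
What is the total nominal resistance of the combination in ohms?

R1: blue, blue → 66; brown ×10 → 660 Ω.
R2: grey, grey → 88; brown ×10 → 880 Ω.
Series: 660 + 880 = 1540 Ω.

1540 Ω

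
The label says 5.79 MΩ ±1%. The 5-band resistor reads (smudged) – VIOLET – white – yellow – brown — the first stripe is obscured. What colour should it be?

green

5790000 Ω = 579 × 10^4.
The first band gives digit 5 of the significand, and 5 is green.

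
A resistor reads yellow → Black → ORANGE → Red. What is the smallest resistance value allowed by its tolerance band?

39200 Ω

Yellow → 4 (first significant figure)
Black → 0 (second significant figure)
Orange → ×10^3 multiplier
Red → ±2% tolerance
40 × 1000 = 40000 Ω
Smallest = 40000 × (1 − 2/100) = 39200 Ω.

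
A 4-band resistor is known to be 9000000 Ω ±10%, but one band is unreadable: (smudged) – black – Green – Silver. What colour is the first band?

9000000 Ω = 90 × 10^5.
The first band gives digit 9 of the significand, and 9 is white.

white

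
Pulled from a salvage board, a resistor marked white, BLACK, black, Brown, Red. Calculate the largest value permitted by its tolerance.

White → 9 (first significant figure)
Black → 0 (second significant figure)
Black → 0 (third significant figure)
Brown → ×10 multiplier
Red → ±2% tolerance
900 × 10 = 9000 Ω
Largest = 9000 × (1 + 2/100) = 9180 Ω.

9180 Ω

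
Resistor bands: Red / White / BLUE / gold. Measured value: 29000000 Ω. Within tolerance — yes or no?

yes

Red → 2 (first significant figure)
White → 9 (second significant figure)
Blue → ×10^6 multiplier
Gold → ±5% tolerance
29 × 1000000 = 29000000 Ω
Allowed range: 27550000 Ω to 30450000 Ω.
29000000 Ω lies inside that range.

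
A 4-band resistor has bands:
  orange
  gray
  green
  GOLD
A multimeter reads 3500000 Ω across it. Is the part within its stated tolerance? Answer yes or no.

Orange → 3 (first significant figure)
Grey → 8 (second significant figure)
Green → ×10^5 multiplier
Gold → ±5% tolerance
38 × 100000 = 3800000 Ω
Allowed range: 3610000 Ω to 3990000 Ω.
3500000 Ω lies outside that range.

no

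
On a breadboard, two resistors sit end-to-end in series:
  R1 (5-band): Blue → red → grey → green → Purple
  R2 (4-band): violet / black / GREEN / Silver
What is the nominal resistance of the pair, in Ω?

R1: blue, red, grey → 628; green ×10^5 → 62800000 Ω.
R2: violet, black → 70; green ×10^5 → 7000000 Ω.
Series: 62800000 + 7000000 = 69800000 Ω.

69800000 Ω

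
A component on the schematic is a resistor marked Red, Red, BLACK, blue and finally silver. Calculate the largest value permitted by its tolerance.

Red → 2 (first significant figure)
Red → 2 (second significant figure)
Black → 0 (third significant figure)
Blue → ×10^6 multiplier
Silver → ±10% tolerance
220 × 1000000 = 220000000 Ω
Largest = 220000000 × (1 + 10/100) = 242000000 Ω.

242000000 Ω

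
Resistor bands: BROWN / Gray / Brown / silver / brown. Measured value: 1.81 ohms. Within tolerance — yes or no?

Brown → 1 (first significant figure)
Grey → 8 (second significant figure)
Brown → 1 (third significant figure)
Silver → ×0.01 multiplier
Brown → ±1% tolerance
181 × 0.01 = 1.81 Ω
Allowed range: 1.7919 Ω to 1.8281 Ω.
1.81 ohms lies inside that range.

yes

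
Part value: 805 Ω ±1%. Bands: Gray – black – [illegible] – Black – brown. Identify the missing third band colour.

green

805 Ω = 805 × 10^0.
The third band gives digit 5 of the significand, and 5 is green.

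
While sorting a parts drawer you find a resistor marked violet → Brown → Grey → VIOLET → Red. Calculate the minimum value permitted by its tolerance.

Violet → 7 (first significant figure)
Brown → 1 (second significant figure)
Grey → 8 (third significant figure)
Violet → ×10^7 multiplier
Red → ±2% tolerance
718 × 10000000 = 7180000000 Ω
Minimum = 7180000000 × (1 − 2/100) = 7036400000 Ω.

7036400000 Ω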